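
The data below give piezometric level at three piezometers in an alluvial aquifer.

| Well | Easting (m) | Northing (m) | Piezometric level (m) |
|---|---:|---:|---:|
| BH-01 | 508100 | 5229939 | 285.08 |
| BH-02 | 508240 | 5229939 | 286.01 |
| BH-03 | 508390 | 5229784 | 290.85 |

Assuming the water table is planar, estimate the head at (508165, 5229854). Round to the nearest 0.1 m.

Three-point gradient (reference BH-01): Δ to BH-02 = (140, 0, +0.93), Δ to BH-03 = (290, -155, +5.77).
∂h/∂x = +0.006643, ∂h/∂y = -0.02480 (det = -21700).
h(508165, 5229854) = 285.08 + (+0.006643)·(65) + (-0.02480)·(-85) = 285.08 +0.432 +2.108 = 287.620 m.

287.6 m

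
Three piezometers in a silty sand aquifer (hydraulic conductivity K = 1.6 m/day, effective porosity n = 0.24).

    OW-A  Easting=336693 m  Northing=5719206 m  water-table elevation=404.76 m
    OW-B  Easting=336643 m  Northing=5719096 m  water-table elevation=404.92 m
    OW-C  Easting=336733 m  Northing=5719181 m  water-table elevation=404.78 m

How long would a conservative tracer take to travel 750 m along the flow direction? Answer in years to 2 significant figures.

230 years

With h = a·x + b·y + c and OW-A as origin, the differences give:
  (-50)·a + (-110)·b = +0.16
  40·a + (-25)·b = +0.02
Eliminate b (×(-25) and ×(-110), subtract): 5650·a = -1.800 → a = ∂h/∂x = -0.0003186
Back-substitute: b = ∂h/∂y = -0.001310.
|∇h| = √(-0.0003186² + -0.001310²) = 0.001348
Seepage velocity v = K·i/n = 1.6 × 0.001348 / 0.24 = 0.008987 m/day.
t = 750 / 0.008987 = 8.345e+04 days = 228 years.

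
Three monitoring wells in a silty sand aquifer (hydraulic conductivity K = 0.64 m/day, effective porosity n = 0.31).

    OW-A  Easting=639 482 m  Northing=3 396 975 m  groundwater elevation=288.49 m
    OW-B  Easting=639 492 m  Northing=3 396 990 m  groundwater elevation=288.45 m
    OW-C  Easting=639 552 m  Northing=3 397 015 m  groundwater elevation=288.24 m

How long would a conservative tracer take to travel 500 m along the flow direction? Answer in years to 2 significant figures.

Taking OW-A as reference: OW-B−OW-A = (10, 15, -0.04); OW-C−OW-A = (70, 40, -0.25).
Solve a·Δx + b·Δy = Δh: det = 10·40 − 70·15 = -650.
∂h/∂x = [(-0.04)·40 − (-0.25)·15] / -650 = -0.003308
∂h/∂y = [10·(-0.25) − 70·(-0.04)] / -650 = -0.0004615
|∇h| = √(-0.003308² + -0.0004615²) = 0.00334
Seepage velocity v = K·i/n = 0.64 × 0.00334 / 0.31 = 0.006895 m/day.
t = 500 / 0.006895 = 7.252e+04 days = 199 years.

200 years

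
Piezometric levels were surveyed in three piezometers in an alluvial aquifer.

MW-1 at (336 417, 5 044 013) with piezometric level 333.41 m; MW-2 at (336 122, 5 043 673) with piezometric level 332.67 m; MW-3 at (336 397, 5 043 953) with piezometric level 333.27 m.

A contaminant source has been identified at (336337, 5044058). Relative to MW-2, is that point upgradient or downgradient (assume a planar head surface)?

Taking MW-1 as reference: MW-2−MW-1 = (-295, -340, -0.74); MW-3−MW-1 = (-20, -60, -0.14).
Determinant of the coordinate differences = (-295)·(-60) − (-20)·(-340) = 10900.
∂h/∂x = [(-0.74)·(-60) − (-0.14)·(-340)] / 10900 = -0.0002936
∂h/∂y = [(-295)·(-0.14) − (-20)·(-0.74)] / 10900 = +0.002431
Head at (336337, 5044058) = 333.41 + (-0.0002936)·(-80) + (+0.002431)·(45) = 333.54 m.
That is higher than the 332.67 m at MW-2, so the point is upgradient.

upgradient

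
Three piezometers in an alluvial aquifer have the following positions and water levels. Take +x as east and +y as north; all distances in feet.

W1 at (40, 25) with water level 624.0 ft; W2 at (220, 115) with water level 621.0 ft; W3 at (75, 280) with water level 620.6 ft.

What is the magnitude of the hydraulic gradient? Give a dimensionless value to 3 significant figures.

Three-point gradient (reference W1): Δ to W2 = (180, 90, -3.0), Δ to W3 = (35, 255, -3.4).
∂h/∂x = -0.01074, ∂h/∂y = -0.01186 (det = 42750).
|∇h| = √(-0.01074² + -0.01186²) = 0.016

0.0160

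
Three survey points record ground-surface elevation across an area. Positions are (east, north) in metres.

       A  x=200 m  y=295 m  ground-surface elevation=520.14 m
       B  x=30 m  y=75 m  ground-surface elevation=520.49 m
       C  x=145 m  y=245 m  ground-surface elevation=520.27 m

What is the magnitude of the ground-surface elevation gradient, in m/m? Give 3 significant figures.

Taking A as reference: B−A = (-170, -220, +0.35); C−A = (-55, -50, +0.13).
Solve a·Δx + b·Δy = Δz: det = (-170)·(-50) − (-55)·(-220) = -3600.
∂z/∂x = [(+0.35)·(-50) − (+0.13)·(-220)] / -3600 = -0.003083
∂z/∂y = [(-170)·(+0.13) − (-55)·(+0.35)] / -3600 = +0.0007917
|∇f| = √(-0.003083² + 0.0007917²) = 0.003183 m/m

0.00318 m/m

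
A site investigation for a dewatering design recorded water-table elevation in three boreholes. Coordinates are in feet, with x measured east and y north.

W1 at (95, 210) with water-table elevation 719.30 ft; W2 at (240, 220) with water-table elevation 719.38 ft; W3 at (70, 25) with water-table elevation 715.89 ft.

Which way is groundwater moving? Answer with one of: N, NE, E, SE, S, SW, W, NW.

Differences from W1: to W2 (Δx, Δy, Δh) = (145, 10, +0.08); to W3 = (-25, -185, -3.41).
Determinant of the coordinate differences = 145·(-185) − (-25)·10 = -26575.
∂h/∂x = [(+0.08)·(-185) − (-3.41)·10] / -26575 = -0.0007262
∂h/∂y = [145·(-3.41) − (-25)·(+0.08)] / -26575 = +0.01853
Flow = −∇h = (+0.0007262 east, -0.01853 north), which points south.

S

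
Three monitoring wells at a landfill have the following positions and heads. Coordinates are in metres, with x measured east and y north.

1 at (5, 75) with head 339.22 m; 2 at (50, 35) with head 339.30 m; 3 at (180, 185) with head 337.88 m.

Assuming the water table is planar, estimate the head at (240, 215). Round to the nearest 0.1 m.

337.5 m

Differences from 1: to 2 (Δx, Δy, Δh) = (45, -40, +0.08); to 3 = (175, 110, -1.34).
Determinant of the coordinate differences = 45·110 − 175·(-40) = 11950.
∂h/∂x = [(+0.08)·110 − (-1.34)·(-40)] / 11950 = -0.003749
∂h/∂y = [45·(-1.34) − 175·(+0.08)] / 11950 = -0.006218
h(240, 215) = 339.22 + (-0.003749)·(235) + (-0.006218)·(140) = 339.22 -0.881 -0.870 = 337.469 m.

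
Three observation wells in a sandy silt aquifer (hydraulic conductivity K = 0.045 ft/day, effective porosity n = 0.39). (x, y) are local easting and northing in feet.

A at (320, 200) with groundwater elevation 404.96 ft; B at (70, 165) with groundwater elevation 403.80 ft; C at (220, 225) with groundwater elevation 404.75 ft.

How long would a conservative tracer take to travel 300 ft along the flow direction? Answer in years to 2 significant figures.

Taking A as reference: B−A = (-250, -35, -1.16); C−A = (-100, 25, -0.21).
Determinant of the coordinate differences = (-250)·25 − (-100)·(-35) = -9750.
∂h/∂x = [(-1.16)·25 − (-0.21)·(-35)] / -9750 = +0.003728
∂h/∂y = [(-250)·(-0.21) − (-100)·(-1.16)] / -9750 = +0.006513
|∇h| = √(0.003728² + 0.006513²) = 0.007504
Seepage velocity v = K·i/n = 0.045 × 0.007504 / 0.39 = 0.0008658 ft/day.
t = 300 / 0.0008658 = 3.465e+05 days = 949 years.

950 years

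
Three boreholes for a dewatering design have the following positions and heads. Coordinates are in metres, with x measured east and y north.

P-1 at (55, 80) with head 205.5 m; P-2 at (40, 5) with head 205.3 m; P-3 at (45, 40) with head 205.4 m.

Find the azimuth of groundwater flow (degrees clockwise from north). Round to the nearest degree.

135°

With h = a·x + b·y + c and P-1 as origin, the differences give:
  (-15)·a + (-75)·b = -0.2
  (-10)·a + (-40)·b = -0.1
Eliminate b (×(-40) and ×(-75), subtract): -150·a = 0.50 → a = ∂h/∂x = -0.003333
Back-substitute: b = ∂h/∂y = +0.003333.
Flow direction (−∇h) has components (+0.003333 E, -0.003333 N).
Azimuth = atan2(E, N) = atan2(+0.003333, -0.003333) = 135.0° ≈ 135°.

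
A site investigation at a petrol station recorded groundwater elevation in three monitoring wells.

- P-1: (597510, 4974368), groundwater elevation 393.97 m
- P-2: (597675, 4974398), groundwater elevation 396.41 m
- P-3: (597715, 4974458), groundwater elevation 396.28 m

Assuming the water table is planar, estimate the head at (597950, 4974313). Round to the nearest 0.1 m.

402.3 m

Taking P-1 as reference: P-2−P-1 = (165, 30, +2.44); P-3−P-1 = (205, 90, +2.31).
Determinant of the coordinate differences = 165·90 − 205·30 = 8700.
∂h/∂x = [(+2.44)·90 − (+2.31)·30] / 8700 = +0.01728
∂h/∂y = [165·(+2.31) − 205·(+2.44)] / 8700 = -0.01368
h(597950, 4974313) = 393.97 + (+0.01728)·(440) + (-0.01368)·(-55) = 393.97 +7.601 +0.753 = 402.324 m.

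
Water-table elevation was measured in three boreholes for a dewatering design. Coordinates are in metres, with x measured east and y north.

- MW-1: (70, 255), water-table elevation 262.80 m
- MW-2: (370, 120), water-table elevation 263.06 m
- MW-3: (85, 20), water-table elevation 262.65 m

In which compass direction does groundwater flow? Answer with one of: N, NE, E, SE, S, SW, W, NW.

SW

Taking MW-1 as reference: MW-2−MW-1 = (300, -135, +0.26); MW-3−MW-1 = (15, -235, -0.15).
Solve a·Δx + b·Δy = Δh: det = 300·(-235) − 15·(-135) = -68475.
∂h/∂x = [(+0.26)·(-235) − (-0.15)·(-135)] / -68475 = +0.001188
∂h/∂y = [300·(-0.15) − 15·(+0.26)] / -68475 = +0.0007141
Flow = −∇h = (-0.001188 east, -0.0007141 north), which points southwest.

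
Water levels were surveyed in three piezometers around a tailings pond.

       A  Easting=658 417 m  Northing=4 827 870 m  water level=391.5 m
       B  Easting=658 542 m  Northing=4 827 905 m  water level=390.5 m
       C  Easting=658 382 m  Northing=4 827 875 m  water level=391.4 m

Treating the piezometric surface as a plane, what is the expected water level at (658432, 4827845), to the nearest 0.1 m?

Three-point gradient (reference A): Δ to B = (125, 35, -1.0), Δ to C = (-35, 5, -0.1).
∂h/∂x = -0.0008108, ∂h/∂y = -0.02568 (det = 1850).
h(658432, 4827845) = 391.5 + (-0.0008108)·(15) + (-0.02568)·(-25) = 391.5 -0.012 +0.642 = 392.130 m.

392.1 m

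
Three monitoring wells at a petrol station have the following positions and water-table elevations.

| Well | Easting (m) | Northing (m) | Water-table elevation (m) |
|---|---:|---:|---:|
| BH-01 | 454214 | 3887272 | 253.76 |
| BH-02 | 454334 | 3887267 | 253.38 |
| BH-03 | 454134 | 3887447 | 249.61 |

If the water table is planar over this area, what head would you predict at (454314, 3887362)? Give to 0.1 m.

251.0 m

Taking BH-01 as reference: BH-02−BH-01 = (120, -5, -0.38); BH-03−BH-01 = (-80, 175, -4.15).
Solve a·Δx + b·Δy = Δh: det = 120·175 − (-80)·(-5) = 20600.
∂h/∂x = [(-0.38)·175 − (-4.15)·(-5)] / 20600 = -0.004235
∂h/∂y = [120·(-4.15) − (-80)·(-0.38)] / 20600 = -0.02565
h(454314, 3887362) = 253.76 + (-0.004235)·(100) + (-0.02565)·(90) = 253.76 -0.424 -2.309 = 251.028 m.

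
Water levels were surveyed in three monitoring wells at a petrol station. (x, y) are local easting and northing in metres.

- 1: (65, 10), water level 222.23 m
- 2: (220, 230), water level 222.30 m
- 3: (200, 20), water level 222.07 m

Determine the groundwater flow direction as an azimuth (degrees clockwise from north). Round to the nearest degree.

With h = a·x + b·y + c and 1 as origin, the differences give:
  155·a + 220·b = +0.07
  135·a + 10·b = -0.16
Eliminate b (×10 and ×220, subtract): -28150·a = 35.900 → a = ∂h/∂x = -0.001275
Back-substitute: b = ∂h/∂y = +0.001217.
Flow direction (−∇h) has components (+0.001275 E, -0.001217 N).
Azimuth = atan2(E, N) = atan2(+0.001275, -0.001217) = 133.7° ≈ 134°.

134°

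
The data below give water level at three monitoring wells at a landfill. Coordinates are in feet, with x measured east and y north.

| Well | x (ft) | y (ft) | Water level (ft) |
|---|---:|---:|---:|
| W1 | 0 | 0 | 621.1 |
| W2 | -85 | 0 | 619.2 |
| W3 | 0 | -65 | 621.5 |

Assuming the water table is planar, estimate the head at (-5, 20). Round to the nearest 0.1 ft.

620.9 ft

∂h/∂x = (619.2 − 621.1) / (-85 − 0) = +0.02235
∂h/∂y = (621.5 − 621.1) / (-65 − 0) = -0.006154
h(-5, 20) = 621.1 + (+0.02235)·(-5) + (-0.006154)·(20) = 621.1 -0.112 -0.123 = 620.865 ft.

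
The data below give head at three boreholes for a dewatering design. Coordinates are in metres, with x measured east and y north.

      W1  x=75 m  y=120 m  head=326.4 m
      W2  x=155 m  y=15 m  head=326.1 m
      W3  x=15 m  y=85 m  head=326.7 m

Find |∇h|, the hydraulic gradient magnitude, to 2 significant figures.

Differences from W1: to W2 (Δx, Δy, Δh) = (80, -105, -0.3); to W3 = (-60, -35, +0.3).
Solve a·Δx + b·Δy = Δh: det = 80·(-35) − (-60)·(-105) = -9100.
∂h/∂x = [(-0.3)·(-35) − (+0.3)·(-105)] / -9100 = -0.004615
∂h/∂y = [80·(+0.3) − (-60)·(-0.3)] / -9100 = -0.0006593
|∇h| = √(-0.004615² + -0.0006593²) = 0.004662

0.0047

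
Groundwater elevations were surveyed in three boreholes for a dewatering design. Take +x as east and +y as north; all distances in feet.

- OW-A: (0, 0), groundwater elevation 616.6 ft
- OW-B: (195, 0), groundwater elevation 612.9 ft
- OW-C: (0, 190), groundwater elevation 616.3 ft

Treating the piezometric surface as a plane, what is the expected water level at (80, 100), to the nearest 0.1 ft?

∂h/∂x = (612.9 − 616.6) / (195 − 0) = -0.01897
∂h/∂y = (616.3 − 616.6) / (190 − 0) = -0.001579
h(80, 100) = 616.6 + (-0.01897)·(80) + (-0.001579)·(100) = 616.6 -1.518 -0.158 = 614.924 ft.

614.9 ft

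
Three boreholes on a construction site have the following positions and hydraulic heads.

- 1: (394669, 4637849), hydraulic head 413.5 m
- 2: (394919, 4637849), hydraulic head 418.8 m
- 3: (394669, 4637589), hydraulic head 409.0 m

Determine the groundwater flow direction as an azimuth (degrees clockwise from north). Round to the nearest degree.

∂h/∂x = (418.8 − 413.5) / (394919 − 394669) = +0.02120
∂h/∂y = (409.0 − 413.5) / (4637589 − 4637849) = +0.01731
Flow direction (−∇h) has components (-0.02120 E, -0.01731 N).
Azimuth = atan2(E, N) = atan2(-0.02120, -0.01731) = 230.8° ≈ 231°.

231°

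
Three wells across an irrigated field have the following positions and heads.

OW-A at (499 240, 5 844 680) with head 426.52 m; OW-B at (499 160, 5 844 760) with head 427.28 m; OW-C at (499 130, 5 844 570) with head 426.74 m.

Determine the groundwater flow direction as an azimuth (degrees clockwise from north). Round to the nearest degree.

Differences from OW-A: to OW-B (Δx, Δy, Δh) = (-80, 80, +0.76); to OW-C = (-110, -110, +0.22).
Determinant of the coordinate differences = (-80)·(-110) − (-110)·80 = 17600.
∂h/∂x = [(+0.76)·(-110) − (+0.22)·80] / 17600 = -0.005750
∂h/∂y = [(-80)·(+0.22) − (-110)·(+0.76)] / 17600 = +0.003750
Flow direction (−∇h) has components (+0.005750 E, -0.003750 N).
Azimuth = atan2(E, N) = atan2(+0.005750, -0.003750) = 123.1° ≈ 123°.

123°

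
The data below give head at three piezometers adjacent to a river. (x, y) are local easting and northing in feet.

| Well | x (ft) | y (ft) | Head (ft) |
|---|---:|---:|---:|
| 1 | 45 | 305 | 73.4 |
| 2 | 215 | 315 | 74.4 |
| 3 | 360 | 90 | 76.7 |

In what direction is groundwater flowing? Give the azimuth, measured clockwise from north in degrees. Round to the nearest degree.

With h = a·x + b·y + c and 1 as origin, the differences give:
  170·a + 10·b = +1.0
  315·a + (-215)·b = +3.3
Eliminate b (×(-215) and ×10, subtract): -39700·a = -248.00 → a = ∂h/∂x = +0.006247
Back-substitute: b = ∂h/∂y = -0.006196.
Flow direction (−∇h) has components (-0.006247 E, +0.006196 N).
Azimuth = atan2(E, N) = atan2(-0.006247, +0.006196) = 314.8° ≈ 315°.

315°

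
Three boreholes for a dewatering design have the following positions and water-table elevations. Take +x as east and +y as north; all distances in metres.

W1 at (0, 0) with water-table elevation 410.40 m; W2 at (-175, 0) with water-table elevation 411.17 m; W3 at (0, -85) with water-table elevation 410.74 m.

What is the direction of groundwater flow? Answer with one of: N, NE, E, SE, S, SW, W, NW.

NE

∂h/∂x = (411.17 − 410.40) / (-175 − 0) = -0.004400
∂h/∂y = (410.74 − 410.40) / (-85 − 0) = -0.004000
Flow = −∇h = (+0.004400 east, +0.004000 north), which points northeast.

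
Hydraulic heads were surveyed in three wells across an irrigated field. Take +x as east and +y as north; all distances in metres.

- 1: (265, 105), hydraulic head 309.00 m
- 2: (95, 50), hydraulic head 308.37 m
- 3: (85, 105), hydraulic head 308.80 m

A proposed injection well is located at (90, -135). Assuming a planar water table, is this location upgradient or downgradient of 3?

downgradient

With h = a·x + b·y + c and 1 as origin, the differences give:
  (-170)·a + (-55)·b = -0.63
  (-180)·a + 0·b = -0.20
Eliminate b (×0 and ×(-55), subtract): -9900·a = -11.000 → a = ∂h/∂x = +0.001111
Back-substitute: b = ∂h/∂y = +0.008020.
Head at (90, -135) = 309.00 + (+0.001111)·(-175) + (+0.008020)·(-240) = 306.88 m.
That is lower than the 308.80 m at 3, so the point is downgradient.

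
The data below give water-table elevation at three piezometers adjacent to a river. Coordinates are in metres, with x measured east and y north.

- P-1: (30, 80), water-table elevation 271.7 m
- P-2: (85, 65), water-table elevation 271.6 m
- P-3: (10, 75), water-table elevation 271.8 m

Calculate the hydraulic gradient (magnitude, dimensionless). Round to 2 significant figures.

0.0070

Differences from P-1: to P-2 (Δx, Δy, Δh) = (55, -15, -0.1); to P-3 = (-20, -5, +0.1).
Determinant of the coordinate differences = 55·(-5) − (-20)·(-15) = -575.
∂h/∂x = [(-0.1)·(-5) − (+0.1)·(-15)] / -575 = -0.003478
∂h/∂y = [55·(+0.1) − (-20)·(-0.1)] / -575 = -0.006087
|∇h| = √(-0.003478² + -0.006087²) = 0.007011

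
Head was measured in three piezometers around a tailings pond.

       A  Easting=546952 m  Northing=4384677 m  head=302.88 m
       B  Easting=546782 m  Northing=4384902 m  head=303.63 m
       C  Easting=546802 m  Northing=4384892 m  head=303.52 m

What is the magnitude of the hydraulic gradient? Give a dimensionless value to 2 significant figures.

0.0063

Taking A as reference: B−A = (-170, 225, +0.75); C−A = (-150, 215, +0.64).
Solve a·Δx + b·Δy = Δh: det = (-170)·215 − (-150)·225 = -2800.
∂h/∂x = [(+0.75)·215 − (+0.64)·225] / -2800 = -0.006161
∂h/∂y = [(-170)·(+0.64) − (-150)·(+0.75)] / -2800 = -0.001321
|∇h| = √(-0.006161² + -0.001321²) = 0.006301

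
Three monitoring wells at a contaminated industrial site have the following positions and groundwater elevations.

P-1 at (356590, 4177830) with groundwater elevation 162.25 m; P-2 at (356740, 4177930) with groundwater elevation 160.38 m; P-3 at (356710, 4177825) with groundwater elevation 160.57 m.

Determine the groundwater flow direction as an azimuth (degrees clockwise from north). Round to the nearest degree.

Taking P-1 as reference: P-2−P-1 = (150, 100, -1.87); P-3−P-1 = (120, -5, -1.68).
Determinant of the coordinate differences = 150·(-5) − 120·100 = -12750.
∂h/∂x = [(-1.87)·(-5) − (-1.68)·100] / -12750 = -0.01391
∂h/∂y = [150·(-1.68) − 120·(-1.87)] / -12750 = +0.002165
Flow direction (−∇h) has components (+0.01391 E, -0.002165 N).
Azimuth = atan2(E, N) = atan2(+0.01391, -0.002165) = 98.8° ≈ 099°.

099°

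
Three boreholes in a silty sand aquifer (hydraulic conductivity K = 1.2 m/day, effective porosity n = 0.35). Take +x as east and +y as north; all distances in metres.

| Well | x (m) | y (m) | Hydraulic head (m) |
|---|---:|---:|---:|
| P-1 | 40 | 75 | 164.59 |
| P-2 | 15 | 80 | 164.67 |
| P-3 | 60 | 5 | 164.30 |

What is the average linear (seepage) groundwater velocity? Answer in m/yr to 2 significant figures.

5.3 m/yr

Differences from P-1: to P-2 (Δx, Δy, Δh) = (-25, 5, +0.08); to P-3 = (20, -70, -0.29).
Determinant of the coordinate differences = (-25)·(-70) − 20·5 = 1650.
∂h/∂x = [(+0.08)·(-70) − (-0.29)·5] / 1650 = -0.002515
∂h/∂y = [(-25)·(-0.29) − 20·(+0.08)] / 1650 = +0.003424
|∇h| = √(-0.002515² + 0.003424²) = 0.004248
Seepage velocity v = K·i/n = 1.2 × 0.004248 / 0.35 = 0.01456 m/day = 5.318 m/yr.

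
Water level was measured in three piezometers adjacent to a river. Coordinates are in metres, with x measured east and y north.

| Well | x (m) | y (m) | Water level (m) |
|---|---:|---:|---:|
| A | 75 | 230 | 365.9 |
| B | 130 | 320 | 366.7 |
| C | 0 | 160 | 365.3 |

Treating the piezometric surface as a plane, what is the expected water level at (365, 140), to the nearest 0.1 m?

364.9 m

Differences from A: to B (Δx, Δy, Δh) = (55, 90, +0.8); to C = (-75, -70, -0.6).
Determinant of the coordinate differences = 55·(-70) − (-75)·90 = 2900.
∂h/∂x = [(+0.8)·(-70) − (-0.6)·90] / 2900 = -0.0006897
∂h/∂y = [55·(-0.6) − (-75)·(+0.8)] / 2900 = +0.009310
h(365, 140) = 365.9 + (-0.0006897)·(290) + (+0.009310)·(-90) = 365.9 -0.200 -0.838 = 364.862 m.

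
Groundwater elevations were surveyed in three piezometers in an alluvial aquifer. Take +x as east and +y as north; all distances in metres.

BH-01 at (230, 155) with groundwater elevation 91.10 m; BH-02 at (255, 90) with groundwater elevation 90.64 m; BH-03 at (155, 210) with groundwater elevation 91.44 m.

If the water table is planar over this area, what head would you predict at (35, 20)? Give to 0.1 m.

Differences from BH-01: to BH-02 (Δx, Δy, Δh) = (25, -65, -0.46); to BH-03 = (-75, 55, +0.34).
Solve a·Δx + b·Δy = Δh: det = 25·55 − (-75)·(-65) = -3500.
∂h/∂x = [(-0.46)·55 − (+0.34)·(-65)] / -3500 = +0.0009143
∂h/∂y = [25·(+0.34) − (-75)·(-0.46)] / -3500 = +0.007429
h(35, 20) = 91.10 + (+0.0009143)·(-195) + (+0.007429)·(-135) = 91.10 -0.178 -1.003 = 89.919 m.

89.9 m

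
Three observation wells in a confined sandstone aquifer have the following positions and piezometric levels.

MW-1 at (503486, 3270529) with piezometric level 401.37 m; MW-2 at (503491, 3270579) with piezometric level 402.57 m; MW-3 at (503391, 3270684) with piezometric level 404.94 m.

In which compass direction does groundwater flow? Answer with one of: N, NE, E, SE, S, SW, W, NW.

Differences from MW-1: to MW-2 (Δx, Δy, Δh) = (5, 50, +1.20); to MW-3 = (-95, 155, +3.57).
Determinant of the coordinate differences = 5·155 − (-95)·50 = 5525.
∂h/∂x = [(+1.20)·155 − (+3.57)·50] / 5525 = +0.001357
∂h/∂y = [5·(+3.57) − (-95)·(+1.20)] / 5525 = +0.02386
Flow = −∇h = (-0.001357 east, -0.02386 north), which points south.

S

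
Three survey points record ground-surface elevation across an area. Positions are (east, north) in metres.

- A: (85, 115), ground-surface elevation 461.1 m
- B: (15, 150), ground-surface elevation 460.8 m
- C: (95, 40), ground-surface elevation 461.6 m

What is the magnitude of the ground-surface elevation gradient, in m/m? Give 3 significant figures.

Three-point gradient (reference A): Δ to B = (-70, 35, -0.3), Δ to C = (10, -75, +0.5).
∂z/∂x = +0.001020, ∂z/∂y = -0.006531 (det = 4900).
|∇f| = √(0.001020² + -0.006531²) = 0.00661 m/m

0.00661 m/m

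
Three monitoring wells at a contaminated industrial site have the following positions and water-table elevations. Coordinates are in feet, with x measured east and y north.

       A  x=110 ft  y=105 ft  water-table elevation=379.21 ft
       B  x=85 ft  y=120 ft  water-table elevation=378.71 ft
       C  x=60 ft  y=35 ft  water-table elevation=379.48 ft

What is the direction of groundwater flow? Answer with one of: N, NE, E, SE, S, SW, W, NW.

Taking A as reference: B−A = (-25, 15, -0.50); C−A = (-50, -70, +0.27).
Solve a·Δx + b·Δy = Δh: det = (-25)·(-70) − (-50)·15 = 2500.
∂h/∂x = [(-0.50)·(-70) − (+0.27)·15] / 2500 = +0.01238
∂h/∂y = [(-25)·(+0.27) − (-50)·(-0.50)] / 2500 = -0.01270
Flow = −∇h = (-0.01238 east, +0.01270 north), which points northwest.

NW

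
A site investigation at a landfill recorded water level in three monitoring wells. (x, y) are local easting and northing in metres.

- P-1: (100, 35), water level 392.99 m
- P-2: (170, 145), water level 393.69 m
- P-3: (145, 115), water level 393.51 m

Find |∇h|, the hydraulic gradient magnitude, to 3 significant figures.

Differences from P-1: to P-2 (Δx, Δy, Δh) = (70, 110, +0.70); to P-3 = (45, 80, +0.52).
Solve a·Δx + b·Δy = Δh: det = 70·80 − 45·110 = 650.
∂h/∂x = [(+0.70)·80 − (+0.52)·110] / 650 = -0.001846
∂h/∂y = [70·(+0.52) − 45·(+0.70)] / 650 = +0.007538
|∇h| = √(-0.001846² + 0.007538²) = 0.007761

0.00776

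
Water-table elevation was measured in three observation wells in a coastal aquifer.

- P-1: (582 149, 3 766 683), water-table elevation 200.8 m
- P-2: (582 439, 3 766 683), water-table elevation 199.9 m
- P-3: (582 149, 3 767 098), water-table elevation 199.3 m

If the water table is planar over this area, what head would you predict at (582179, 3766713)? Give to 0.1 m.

200.6 m

∂h/∂x = (199.9 − 200.8) / (582439 − 582149) = -0.003103
∂h/∂y = (199.3 − 200.8) / (3767098 − 3766683) = -0.003614
h(582179, 3766713) = 200.8 + (-0.003103)·(30) + (-0.003614)·(30) = 200.8 -0.093 -0.108 = 200.598 m.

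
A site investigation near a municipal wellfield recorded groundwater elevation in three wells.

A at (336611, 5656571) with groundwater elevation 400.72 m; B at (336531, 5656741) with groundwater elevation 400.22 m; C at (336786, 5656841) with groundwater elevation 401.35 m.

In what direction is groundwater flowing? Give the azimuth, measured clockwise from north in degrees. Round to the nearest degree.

279°

Taking A as reference: B−A = (-80, 170, -0.50); C−A = (175, 270, +0.63).
Solve a·Δx + b·Δy = Δh: det = (-80)·270 − 175·170 = -51350.
∂h/∂x = [(-0.50)·270 − (+0.63)·170] / -51350 = +0.004715
∂h/∂y = [(-80)·(+0.63) − 175·(-0.50)] / -51350 = -0.0007225
Flow direction (−∇h) has components (-0.004715 E, +0.0007225 N).
Azimuth = atan2(E, N) = atan2(-0.004715, +0.0007225) = 278.7° ≈ 279°.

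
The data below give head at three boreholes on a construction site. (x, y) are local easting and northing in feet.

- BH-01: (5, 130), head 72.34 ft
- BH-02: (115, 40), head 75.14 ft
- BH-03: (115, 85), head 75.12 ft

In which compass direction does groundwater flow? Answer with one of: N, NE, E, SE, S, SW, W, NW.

Differences from BH-01: to BH-02 (Δx, Δy, Δh) = (110, -90, +2.80); to BH-03 = (110, -45, +2.78).
Determinant of the coordinate differences = 110·(-45) − 110·(-90) = 4950.
∂h/∂x = [(+2.80)·(-45) − (+2.78)·(-90)] / 4950 = +0.02509
∂h/∂y = [110·(+2.78) − 110·(+2.80)] / 4950 = -0.0004444
Flow = −∇h = (-0.02509 east, +0.0004444 north), which points west.

W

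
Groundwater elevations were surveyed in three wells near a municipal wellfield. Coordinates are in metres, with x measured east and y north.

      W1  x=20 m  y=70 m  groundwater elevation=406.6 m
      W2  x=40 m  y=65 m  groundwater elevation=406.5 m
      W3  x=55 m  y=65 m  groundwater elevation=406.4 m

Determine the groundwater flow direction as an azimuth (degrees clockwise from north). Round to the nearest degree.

045°

Taking W1 as reference: W2−W1 = (20, -5, -0.1); W3−W1 = (35, -5, -0.2).
Solve a·Δx + b·Δy = Δh: det = 20·(-5) − 35·(-5) = 75.
∂h/∂x = [(-0.1)·(-5) − (-0.2)·(-5)] / 75 = -0.006667
∂h/∂y = [20·(-0.2) − 35·(-0.1)] / 75 = -0.006667
Flow direction (−∇h) has components (+0.006667 E, +0.006667 N).
Azimuth = atan2(E, N) = atan2(+0.006667, +0.006667) = 45.0° ≈ 045°.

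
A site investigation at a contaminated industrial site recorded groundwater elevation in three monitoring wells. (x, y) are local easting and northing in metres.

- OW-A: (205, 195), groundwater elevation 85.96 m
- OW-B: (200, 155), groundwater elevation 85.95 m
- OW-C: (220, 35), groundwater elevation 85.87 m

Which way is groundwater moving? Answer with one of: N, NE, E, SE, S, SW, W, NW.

With h = a·x + b·y + c and OW-A as origin, the differences give:
  (-5)·a + (-40)·b = -0.01
  15·a + (-160)·b = -0.09
Eliminate b (×(-160) and ×(-40), subtract): 1400·a = -2.000 → a = ∂h/∂x = -0.001429
Back-substitute: b = ∂h/∂y = +0.0004286.
Flow = −∇h = (+0.001429 east, -0.0004286 north), which points east.

E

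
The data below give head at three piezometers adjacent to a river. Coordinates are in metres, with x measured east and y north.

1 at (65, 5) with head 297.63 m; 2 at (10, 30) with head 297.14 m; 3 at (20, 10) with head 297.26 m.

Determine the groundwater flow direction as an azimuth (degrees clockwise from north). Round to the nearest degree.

284°

With h = a·x + b·y + c and 1 as origin, the differences give:
  (-55)·a + 25·b = -0.49
  (-45)·a + 5·b = -0.37
Eliminate b (×5 and ×25, subtract): 850·a = 6.800 → a = ∂h/∂x = +0.008000
Back-substitute: b = ∂h/∂y = -0.002000.
Flow direction (−∇h) has components (-0.008000 E, +0.002000 N).
Azimuth = atan2(E, N) = atan2(-0.008000, +0.002000) = 284.0° ≈ 284°.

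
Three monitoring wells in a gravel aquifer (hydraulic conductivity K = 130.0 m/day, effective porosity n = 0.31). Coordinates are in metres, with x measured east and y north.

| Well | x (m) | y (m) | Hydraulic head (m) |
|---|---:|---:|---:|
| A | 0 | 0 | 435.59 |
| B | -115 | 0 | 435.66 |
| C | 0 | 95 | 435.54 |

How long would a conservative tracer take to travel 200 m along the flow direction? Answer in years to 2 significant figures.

1.6 years

∂h/∂x = (435.66 − 435.59) / (-115 − 0) = -0.0006087
∂h/∂y = (435.54 − 435.59) / (95 − 0) = -0.0005263
|∇h| = √(-0.0006087² + -0.0005263²) = 0.0008047
Seepage velocity v = K·i/n = 130.0 × 0.0008047 / 0.31 = 0.3375 m/day.
t = 200 / 0.3375 = 592.6 days = 1.62 years.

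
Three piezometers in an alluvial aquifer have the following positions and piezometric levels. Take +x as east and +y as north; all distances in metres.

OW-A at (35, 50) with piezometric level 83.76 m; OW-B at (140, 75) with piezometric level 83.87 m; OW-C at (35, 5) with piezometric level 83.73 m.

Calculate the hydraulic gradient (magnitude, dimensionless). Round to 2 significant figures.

Differences from OW-A: to OW-B (Δx, Δy, Δh) = (105, 25, +0.11); to OW-C = (0, -45, -0.03).
Solve a·Δx + b·Δy = Δh: det = 105·(-45) − 0·25 = -4725.
∂h/∂x = [(+0.11)·(-45) − (-0.03)·25] / -4725 = +0.0008889
∂h/∂y = [105·(-0.03) − 0·(+0.11)] / -4725 = +0.0006667
|∇h| = √(0.0008889² + 0.0006667²) = 0.001111

0.0011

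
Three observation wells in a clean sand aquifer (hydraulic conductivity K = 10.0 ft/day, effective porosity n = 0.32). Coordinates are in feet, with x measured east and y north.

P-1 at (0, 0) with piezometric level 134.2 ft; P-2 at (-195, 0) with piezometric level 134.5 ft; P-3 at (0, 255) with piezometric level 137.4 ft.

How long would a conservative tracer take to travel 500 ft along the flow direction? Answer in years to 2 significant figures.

3.5 years

∂h/∂x = (134.5 − 134.2) / (-195 − 0) = -0.001538
∂h/∂y = (137.4 − 134.2) / (255 − 0) = +0.01255
|∇h| = √(-0.001538² + 0.01255²) = 0.01264
Seepage velocity v = K·i/n = 10.0 × 0.01264 / 0.32 = 0.395 ft/day.
t = 500 / 0.395 = 1266 days = 3.47 years.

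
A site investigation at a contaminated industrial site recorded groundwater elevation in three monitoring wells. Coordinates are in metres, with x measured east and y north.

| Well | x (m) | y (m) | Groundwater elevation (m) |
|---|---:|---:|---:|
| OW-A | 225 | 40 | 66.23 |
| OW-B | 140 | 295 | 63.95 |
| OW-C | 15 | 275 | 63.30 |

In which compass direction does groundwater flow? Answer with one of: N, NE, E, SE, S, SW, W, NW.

NW

Three-point gradient (reference OW-A): Δ to OW-B = (-85, 255, -2.28), Δ to OW-C = (-210, 235, -2.93).
∂h/∂x = +0.006295, ∂h/∂y = -0.006843 (det = 33575).
Flow = −∇h = (-0.006295 east, +0.006843 north), which points northwest.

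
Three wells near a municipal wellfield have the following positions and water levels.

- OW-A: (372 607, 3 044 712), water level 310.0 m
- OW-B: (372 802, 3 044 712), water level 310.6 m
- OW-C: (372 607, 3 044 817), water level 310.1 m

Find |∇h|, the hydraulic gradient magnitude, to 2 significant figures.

∂h/∂x = (310.6 − 310.0) / (372802 − 372607) = +0.003077
∂h/∂y = (310.1 − 310.0) / (3044817 − 3044712) = +0.0009524
|∇h| = √(0.003077² + 0.0009524²) = 0.003221

0.0032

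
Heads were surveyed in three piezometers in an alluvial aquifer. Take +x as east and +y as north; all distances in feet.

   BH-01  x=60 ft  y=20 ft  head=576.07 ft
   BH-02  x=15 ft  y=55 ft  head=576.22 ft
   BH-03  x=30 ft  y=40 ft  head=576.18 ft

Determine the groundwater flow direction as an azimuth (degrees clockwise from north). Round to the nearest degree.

With h = a·x + b·y + c and BH-01 as origin, the differences give:
  (-45)·a + 35·b = +0.15
  (-30)·a + 20·b = +0.11
Eliminate b (×20 and ×35, subtract): 150·a = -0.850 → a = ∂h/∂x = -0.005667
Back-substitute: b = ∂h/∂y = -0.003000.
Flow direction (−∇h) has components (+0.005667 E, +0.003000 N).
Azimuth = atan2(E, N) = atan2(+0.005667, +0.003000) = 62.1° ≈ 062°.

062°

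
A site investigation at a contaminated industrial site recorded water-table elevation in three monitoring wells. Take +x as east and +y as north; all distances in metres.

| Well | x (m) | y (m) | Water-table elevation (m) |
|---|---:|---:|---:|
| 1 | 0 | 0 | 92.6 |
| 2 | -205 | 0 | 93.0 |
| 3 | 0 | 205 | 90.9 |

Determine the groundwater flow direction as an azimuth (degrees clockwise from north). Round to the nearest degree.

∂h/∂x = (93.0 − 92.6) / (-205 − 0) = -0.001951
∂h/∂y = (90.9 − 92.6) / (205 − 0) = -0.008293
Flow direction (−∇h) has components (+0.001951 E, +0.008293 N).
Azimuth = atan2(E, N) = atan2(+0.001951, +0.008293) = 13.2° ≈ 013°.

013°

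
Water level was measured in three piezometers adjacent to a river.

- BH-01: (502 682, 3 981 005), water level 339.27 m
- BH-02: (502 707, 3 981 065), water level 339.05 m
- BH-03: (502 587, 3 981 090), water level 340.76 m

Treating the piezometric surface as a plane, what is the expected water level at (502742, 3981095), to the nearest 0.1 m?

338.6 m

With h = a·x + b·y + c and BH-01 as origin, the differences give:
  25·a + 60·b = -0.22
  (-95)·a + 85·b = +1.49
Eliminate b (×85 and ×60, subtract): 7825·a = -108.100 → a = ∂h/∂x = -0.01381
Back-substitute: b = ∂h/∂y = +0.002089.
h(502742, 3981095) = 339.27 + (-0.01381)·(60) + (+0.002089)·(90) = 339.27 -0.829 +0.188 = 338.629 m.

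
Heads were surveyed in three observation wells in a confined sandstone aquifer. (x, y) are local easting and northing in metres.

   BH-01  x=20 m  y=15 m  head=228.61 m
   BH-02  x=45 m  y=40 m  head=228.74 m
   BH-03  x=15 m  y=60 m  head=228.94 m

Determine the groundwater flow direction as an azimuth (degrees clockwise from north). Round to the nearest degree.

Taking BH-01 as reference: BH-02−BH-01 = (25, 25, +0.13); BH-03−BH-01 = (-5, 45, +0.33).
Determinant of the coordinate differences = 25·45 − (-5)·25 = 1250.
∂h/∂x = [(+0.13)·45 − (+0.33)·25] / 1250 = -0.001920
∂h/∂y = [25·(+0.33) − (-5)·(+0.13)] / 1250 = +0.007120
Flow direction (−∇h) has components (+0.001920 E, -0.007120 N).
Azimuth = atan2(E, N) = atan2(+0.001920, -0.007120) = 164.9° ≈ 165°.

165°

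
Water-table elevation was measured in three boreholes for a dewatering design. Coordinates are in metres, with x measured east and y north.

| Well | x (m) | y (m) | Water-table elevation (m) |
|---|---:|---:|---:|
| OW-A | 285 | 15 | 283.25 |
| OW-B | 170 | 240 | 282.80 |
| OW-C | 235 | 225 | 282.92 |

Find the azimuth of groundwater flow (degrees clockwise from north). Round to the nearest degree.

307°

Taking OW-A as reference: OW-B−OW-A = (-115, 225, -0.45); OW-C−OW-A = (-50, 210, -0.33).
Determinant of the coordinate differences = (-115)·210 − (-50)·225 = -12900.
∂h/∂x = [(-0.45)·210 − (-0.33)·225] / -12900 = +0.001570
∂h/∂y = [(-115)·(-0.33) − (-50)·(-0.45)] / -12900 = -0.001198
Flow direction (−∇h) has components (-0.001570 E, +0.001198 N).
Azimuth = atan2(E, N) = atan2(-0.001570, +0.001198) = 307.3° ≈ 307°.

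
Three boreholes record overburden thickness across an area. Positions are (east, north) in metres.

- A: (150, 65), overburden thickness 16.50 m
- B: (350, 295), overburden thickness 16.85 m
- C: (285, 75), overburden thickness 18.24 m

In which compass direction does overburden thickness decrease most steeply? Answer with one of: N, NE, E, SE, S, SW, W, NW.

Three-point gradient (reference A): Δ to B = (200, 230, +0.35), Δ to C = (135, 10, +1.74).
∂d/∂x = +0.01366, ∂d/∂y = -0.01035 (det = -29050).
Steepest decrease is along −∇f = (-0.01366 E, +0.01035 N) → northwest.

NW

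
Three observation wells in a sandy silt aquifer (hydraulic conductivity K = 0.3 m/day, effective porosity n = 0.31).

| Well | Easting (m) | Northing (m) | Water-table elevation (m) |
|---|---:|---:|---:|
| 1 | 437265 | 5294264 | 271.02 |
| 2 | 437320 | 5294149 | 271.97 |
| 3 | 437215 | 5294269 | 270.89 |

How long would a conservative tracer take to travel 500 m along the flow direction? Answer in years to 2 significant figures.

With h = a·x + b·y + c and 1 as origin, the differences give:
  55·a + (-115)·b = +0.95
  (-50)·a + 5·b = -0.13
Eliminate b (×5 and ×(-115), subtract): -5475·a = -10.200 → a = ∂h/∂x = +0.001863
Back-substitute: b = ∂h/∂y = -0.007370.
|∇h| = √(0.001863² + -0.007370²) = 0.007602
Seepage velocity v = K·i/n = 0.3 × 0.007602 / 0.31 = 0.007357 m/day.
t = 500 / 0.007357 = 6.796e+04 days = 186 years.

190 years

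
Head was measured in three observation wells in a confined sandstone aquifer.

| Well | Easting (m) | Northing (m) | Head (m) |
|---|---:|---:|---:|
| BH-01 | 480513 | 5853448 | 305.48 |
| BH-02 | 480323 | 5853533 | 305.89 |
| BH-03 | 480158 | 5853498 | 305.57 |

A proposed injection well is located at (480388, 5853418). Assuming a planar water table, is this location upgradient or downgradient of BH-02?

With h = a·x + b·y + c and BH-01 as origin, the differences give:
  (-190)·a + 85·b = +0.41
  (-355)·a + 50·b = +0.09
Eliminate b (×50 and ×85, subtract): 20675·a = 12.850 → a = ∂h/∂x = +0.0006215
Back-substitute: b = ∂h/∂y = +0.006213.
Head at (480388, 5853418) = 305.48 + (+0.0006215)·(-125) + (+0.006213)·(-30) = 305.22 m.
That is lower than the 305.89 m at BH-02, so the point is downgradient.

downgradient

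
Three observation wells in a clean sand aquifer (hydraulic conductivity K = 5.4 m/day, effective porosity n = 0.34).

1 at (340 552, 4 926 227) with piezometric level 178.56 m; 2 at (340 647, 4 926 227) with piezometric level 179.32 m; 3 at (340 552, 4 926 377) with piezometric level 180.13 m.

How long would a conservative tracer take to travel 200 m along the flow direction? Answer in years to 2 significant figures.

∂h/∂x = (179.32 − 178.56) / (340647 − 340552) = +0.008000
∂h/∂y = (180.13 − 178.56) / (4926377 − 4926227) = +0.01047
|∇h| = √(0.008000² + 0.01047²) = 0.01318
Seepage velocity v = K·i/n = 5.4 × 0.01318 / 0.34 = 0.2093 m/day.
t = 200 / 0.2093 = 955.6 days = 2.62 years.

2.6 years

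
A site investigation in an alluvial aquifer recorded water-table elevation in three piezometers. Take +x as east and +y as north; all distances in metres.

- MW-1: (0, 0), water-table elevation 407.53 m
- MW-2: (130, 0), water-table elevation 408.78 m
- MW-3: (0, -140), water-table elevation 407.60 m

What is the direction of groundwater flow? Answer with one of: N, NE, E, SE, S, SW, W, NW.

∂h/∂x = (408.78 − 407.53) / (130 − 0) = +0.009615
∂h/∂y = (407.60 − 407.53) / (-140 − 0) = -0.0005000
Flow = −∇h = (-0.009615 east, +0.0005000 north), which points west.

W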